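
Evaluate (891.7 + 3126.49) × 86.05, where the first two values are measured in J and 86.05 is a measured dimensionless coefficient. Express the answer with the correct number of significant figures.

3.458 × 10^5 J

891.7 J + 3126.49 J = 4018.19 J; the sum is limited to 1 decimal place (5 s.f.).
Carrying full precision, 4018.19 × 86.05 = 345765.2495 J; 86.05 has 4 s.f., so the result keeps min(5, 4) = 4 s.f.
Rounded to 4 significant figures: 3.458 × 10^5 J.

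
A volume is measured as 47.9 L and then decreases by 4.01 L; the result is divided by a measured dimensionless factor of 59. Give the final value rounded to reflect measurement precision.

7.4 × 10^-1 L

47.9 L − 4.01 L = 43.89 L; the difference is limited to 1 decimal place (3 s.f.).
Carrying full precision, 43.89 ÷ 59 = 0.743898305085… L; 59 has 2 s.f., so the result keeps min(3, 2) = 2 s.f.
Rounded to 2 significant figures: 7.4 × 10^-1 L.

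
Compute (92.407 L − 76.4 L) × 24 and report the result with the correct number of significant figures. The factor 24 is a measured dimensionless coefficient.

92.407 L − 76.4 L = 16.007 L; the difference is limited to 1 decimal place (3 s.f.).
Carrying full precision, 16.007 × 24 = 384.168 L; 24 has 2 s.f., so the result keeps min(3, 2) = 2 s.f.
Rounded to 2 significant figures: 3.8 × 10² L.

3.8 × 10² L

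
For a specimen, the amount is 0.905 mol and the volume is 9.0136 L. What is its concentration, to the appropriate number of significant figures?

concentration = 0.905 mol ÷ 9.0136 L = 0.100403834206… mol/L.
0.905 has 3 significant figures; 9.0136 has 5.
Division/multiplication keeps the fewest: 3 significant figures.
Rounded: 0.100 mol/L.

0.100 mol/L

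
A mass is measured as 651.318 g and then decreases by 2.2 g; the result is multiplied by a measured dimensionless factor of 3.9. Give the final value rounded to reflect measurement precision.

2.5 × 10^3 g

651.318 g − 2.2 g = 649.118 g; the difference is limited to 1 decimal place (4 s.f.).
Carrying full precision, 649.118 × 3.9 = 2531.5602 g; 3.9 has 2 s.f., so the result keeps min(4, 2) = 2 s.f.
Rounded to 2 significant figures: 2.5 × 10^3 g.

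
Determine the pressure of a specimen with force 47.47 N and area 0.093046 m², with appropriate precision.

510.2 Pa

pressure = 47.47 N ÷ 0.093046 m² = 510.177761537… Pa.
47.47 has 4 significant figures; 0.093046 has 5.
Division/multiplication keeps the fewest: 4 significant figures.
Rounded: 510.2 Pa.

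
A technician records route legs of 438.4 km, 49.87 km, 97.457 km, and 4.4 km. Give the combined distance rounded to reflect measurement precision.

438.4 km + 49.87 km + 97.457 km + 4.4 km = 590.127 km.
Addition/subtraction keeps the fewest decimal places: 438.4 → 1 decimal place, 49.87 → 2 decimal places, 97.457 → 3 decimal places, 4.4 → 1 decimal place; limit is 1.
Rounded to 1 decimal place: 590.1 km.

590.1 km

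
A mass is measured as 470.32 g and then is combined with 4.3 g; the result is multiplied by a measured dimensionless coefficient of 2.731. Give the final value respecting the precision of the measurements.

1296 g

470.32 g + 4.3 g = 474.62 g; the sum is limited to 1 decimal place (4 s.f.).
Carrying full precision, 474.62 × 2.731 = 1296.18722 g; 2.731 has 4 s.f., so the result keeps min(4, 4) = 4 s.f.
Rounded to 4 significant figures: 1296 g.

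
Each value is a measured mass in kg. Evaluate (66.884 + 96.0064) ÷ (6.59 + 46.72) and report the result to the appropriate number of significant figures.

3.056

66.884 + 96.0064 = 162.8904, limited to 3 d.p. → 6 s.f.; 6.59 + 46.72 = 53.31, limited to 2 d.p. → 4 s.f.
Carrying full precision, 162.8904 ÷ 53.31 = 3.05553179516…; keep min(6, 4) = 4 s.f.
Rounded to 4 significant figures: 3.056.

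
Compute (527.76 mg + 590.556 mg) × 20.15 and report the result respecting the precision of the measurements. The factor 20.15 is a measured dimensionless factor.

2.253 × 10^4 mg

527.76 mg + 590.556 mg = 1118.316 mg; the sum is limited to 2 decimal places (6 s.f.).
Carrying full precision, 1118.316 × 20.15 = 22534.0674 mg; 20.15 has 4 s.f., so the result keeps min(6, 4) = 4 s.f.
Rounded to 4 significant figures: 2.253 × 10^4 mg.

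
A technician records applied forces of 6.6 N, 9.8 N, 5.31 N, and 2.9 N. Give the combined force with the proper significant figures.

24.6 N

6.6 N + 9.8 N + 5.31 N + 2.9 N = 24.61 N.
Addition/subtraction keeps the fewest decimal places: 6.6 → 1 decimal place, 9.8 → 1 decimal place, 5.31 → 2 decimal places, 2.9 → 1 decimal place; limit is 1.
Rounded to 1 decimal place: 24.6 N.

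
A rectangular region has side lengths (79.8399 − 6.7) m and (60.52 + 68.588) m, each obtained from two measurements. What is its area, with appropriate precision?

79.8399 − 6.7 = 73.1399, limited to 1 d.p. → 3 s.f.; 60.52 + 68.588 = 129.108, limited to 2 d.p. → 5 s.f.
Carrying full precision, 73.1399 × 129.108 = 9442.9462092; keep min(3, 5) = 3 s.f.
Rounded to 3 significant figures: 9.44 × 10^3 m².

9.44 × 10^3 m²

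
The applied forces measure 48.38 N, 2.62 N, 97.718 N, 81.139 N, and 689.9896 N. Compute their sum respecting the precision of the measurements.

48.38 N + 2.62 N + 97.718 N + 81.139 N + 689.9896 N = 919.8466 N.
Addition/subtraction keeps the fewest decimal places: 48.38 → 2 decimal places, 2.62 → 2 decimal places, 97.718 → 3 decimal places, 81.139 → 3 decimal places, 689.9896 → 4 decimal places; limit is 2.
Rounded to 2 decimal places: 919.85 N.

919.85 N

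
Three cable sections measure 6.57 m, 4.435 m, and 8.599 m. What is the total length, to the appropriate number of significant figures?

19.60 m

6.57 m + 4.435 m + 8.599 m = 19.604 m.
Addition/subtraction keeps the fewest decimal places: 6.57 → 2 decimal places, 4.435 → 3 decimal places, 8.599 → 3 decimal places; limit is 2.
Rounded to 2 decimal places: 19.60 m.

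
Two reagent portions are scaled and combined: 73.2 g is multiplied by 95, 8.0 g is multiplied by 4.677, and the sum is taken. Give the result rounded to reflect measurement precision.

7.0 × 10³ g

73.2 × 95 = 6954 → 7.0 × 10³ g (2 s.f., last digit at the 10^2 place).
8.0 × 4.677 = 37.416 → 37 g (2 s.f., last digit at the 10^0 place).
Sum: 6991.416 g; keep the coarser place, 10^2.
Result: 7.0 × 10³ g.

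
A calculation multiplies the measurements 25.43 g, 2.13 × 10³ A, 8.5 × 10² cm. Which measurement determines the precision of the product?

8.5 × 10² cm

25.43 g → 4 s.f.; 2.13 × 10³ A → 3 s.f.; 8.5 × 10² cm → 2 s.f.
The fewest is 2 significant figures, from 8.5 × 10² cm.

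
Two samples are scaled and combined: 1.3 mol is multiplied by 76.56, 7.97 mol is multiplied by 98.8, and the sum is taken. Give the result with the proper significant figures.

1.3 × 76.56 = 99.528 → 1.0 × 10^2 mol (2 s.f., last digit at the 10^1 place).
7.97 × 98.8 = 787.436 → 787 mol (3 s.f., last digit at the 10^0 place).
Sum: 886.964 mol; keep the coarser place, 10^1.
Result: 8.9 × 10^2 mol.

8.9 × 10^2 mol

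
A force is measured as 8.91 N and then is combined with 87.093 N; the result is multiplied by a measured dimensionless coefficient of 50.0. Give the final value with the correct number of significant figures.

8.91 N + 87.093 N = 96.003 N; the sum is limited to 2 decimal places (4 s.f.).
Carrying full precision, 96.003 × 50.0 = 4800.15 N; 50.0 has 3 s.f., so the result keeps min(4, 3) = 3 s.f.
Rounded to 3 significant figures: 4.80 × 10³ N.

4.80 × 10³ N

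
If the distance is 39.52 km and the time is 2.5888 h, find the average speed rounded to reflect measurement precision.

15.27 km/h

average speed = 39.52 km ÷ 2.5888 h = 15.2657601978… km/h.
39.52 has 4 significant figures; 2.5888 has 5.
Division/multiplication keeps the fewest: 4 significant figures.
Rounded: 15.27 km/h.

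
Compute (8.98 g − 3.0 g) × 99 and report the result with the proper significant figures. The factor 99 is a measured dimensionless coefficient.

8.98 g − 3.0 g = 5.98 g; the difference is limited to 1 decimal place (2 s.f.).
Carrying full precision, 5.98 × 99 = 592.02 g; 99 has 2 s.f., so the result keeps min(2, 2) = 2 s.f.
Rounded to 2 significant figures: 5.9 × 10^2 g.

5.9 × 10^2 g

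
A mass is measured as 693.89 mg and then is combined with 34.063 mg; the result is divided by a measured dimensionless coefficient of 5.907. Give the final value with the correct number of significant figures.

693.89 mg + 34.063 mg = 727.953 mg; the sum is limited to 2 decimal places (5 s.f.).
Carrying full precision, 727.953 ÷ 5.907 = 123.235652616… mg; 5.907 has 4 s.f., so the result keeps min(5, 4) = 4 s.f.
Rounded to 4 significant figures: 123.2 mg.

123.2 mg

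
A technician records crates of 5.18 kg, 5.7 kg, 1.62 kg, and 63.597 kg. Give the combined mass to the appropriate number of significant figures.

76.1 kg

5.18 kg + 5.7 kg + 1.62 kg + 63.597 kg = 76.097 kg.
Addition/subtraction keeps the fewest decimal places: 5.18 → 2 decimal places, 5.7 → 1 decimal place, 1.62 → 2 decimal places, 63.597 → 3 decimal places; limit is 1.
Rounded to 1 decimal place: 76.1 kg.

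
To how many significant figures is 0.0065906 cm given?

5

0.0065906: leading zeros are not significant; zeros between nonzero digits are significant.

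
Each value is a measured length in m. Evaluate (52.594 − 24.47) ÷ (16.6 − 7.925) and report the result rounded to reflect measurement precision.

52.594 − 24.47 = 28.124, limited to 2 d.p. → 4 s.f.; 16.6 − 7.925 = 8.675, limited to 1 d.p. → 2 s.f.
Carrying full precision, 28.124 ÷ 8.675 = 3.24195965418…; keep min(4, 2) = 2 s.f.
Rounded to 2 significant figures: 3.2.

3.2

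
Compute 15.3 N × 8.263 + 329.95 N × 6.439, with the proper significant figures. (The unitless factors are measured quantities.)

15.3 × 8.263 = 126.4239 → 126 N (3 s.f., last digit at the 10^0 place).
329.95 × 6.439 = 2124.54805 → 2.125 × 10³ N (4 s.f., last digit at the 10^0 place).
Sum: 2250.97195 N; keep the coarser place, 10^0.
Result: 2251 N.

2251 N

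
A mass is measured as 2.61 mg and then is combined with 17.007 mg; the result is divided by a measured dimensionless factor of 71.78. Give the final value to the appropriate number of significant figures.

2.61 mg + 17.007 mg = 19.617 mg; the sum is limited to 2 decimal places (4 s.f.).
Carrying full precision, 19.617 ÷ 71.78 = 0.273293396489… mg; 71.78 has 4 s.f., so the result keeps min(4, 4) = 4 s.f.
Rounded to 4 significant figures: 0.2733 mg.

0.2733 mg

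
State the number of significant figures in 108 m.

3

108: zeros between nonzero digits are significant.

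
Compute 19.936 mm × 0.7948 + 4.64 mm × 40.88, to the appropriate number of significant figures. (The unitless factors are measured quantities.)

206 mm

19.936 × 0.7948 = 15.8451328 → 15.85 mm (4 s.f., last digit at the 10^-2 place).
4.64 × 40.88 = 189.6832 → 190. mm (3 s.f., last digit at the 10^0 place).
Sum: 205.5283328 mm; keep the coarser place, 10^0.
Result: 206 mm.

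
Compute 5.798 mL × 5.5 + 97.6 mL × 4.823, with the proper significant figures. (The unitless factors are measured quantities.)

5.03 × 10² mL

5.798 × 5.5 = 31.889 → 32 mL (2 s.f., last digit at the 10^0 place).
97.6 × 4.823 = 470.7248 → 471 mL (3 s.f., last digit at the 10^0 place).
Sum: 502.6138 mL; keep the coarser place, 10^0.
Result: 5.03 × 10² mL.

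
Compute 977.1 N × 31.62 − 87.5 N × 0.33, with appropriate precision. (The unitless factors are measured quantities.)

977.1 × 31.62 = 30895.902 → 3.090 × 10⁴ N (4 s.f., last digit at the 10^1 place).
87.5 × 0.33 = 28.875 → 29 N (2 s.f., last digit at the 10^0 place).
Difference: 30867.027 N; keep the coarser place, 10^1.
Result: 3.087 × 10⁴ N.

3.087 × 10⁴ N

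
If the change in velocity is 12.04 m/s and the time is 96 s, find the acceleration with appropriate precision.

1.3 × 10^-1 m/s²

acceleration = 12.04 m/s ÷ 96 s = 0.125416666667… m/s².
12.04 has 4 significant figures; 96 has 2.
Division/multiplication keeps the fewest: 2 significant figures.
Rounded: 1.3 × 10^-1 m/s².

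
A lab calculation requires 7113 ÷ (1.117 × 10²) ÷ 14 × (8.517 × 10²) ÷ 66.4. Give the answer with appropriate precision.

58

7113 ÷ (1.117 × 10²) ÷ 14 × (8.517 × 10²) ÷ 66.4 = 58.3431895506…
Multiplication/division keeps the fewest significant figures: 7113 → 4 s.f., 1.117 × 10² → 4 s.f., 14 → 2 s.f., 8.517 × 10² → 4 s.f., 66.4 → 3 s.f.; limit is 2.
Rounded to 2 significant figures: 58.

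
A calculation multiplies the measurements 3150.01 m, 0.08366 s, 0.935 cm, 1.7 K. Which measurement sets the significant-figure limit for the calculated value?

1.7 K

3150.01 m → 6 s.f.; 0.08366 s → 4 s.f.; 0.935 cm → 3 s.f.; 1.7 K → 2 s.f.
The fewest is 2 significant figures, from 1.7 K.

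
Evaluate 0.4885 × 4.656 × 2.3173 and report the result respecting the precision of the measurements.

5.271

0.4885 × 4.656 × 2.3173 = 5.2705968888
Multiplication/division keeps the fewest significant figures: 0.4885 → 4 s.f., 4.656 → 4 s.f., 2.3173 → 5 s.f.; limit is 4.
Rounded to 4 significant figures: 5.271.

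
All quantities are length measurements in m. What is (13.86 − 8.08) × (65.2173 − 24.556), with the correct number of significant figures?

13.86 − 8.08 = 5.78, limited to 2 d.p. → 3 s.f.; 65.2173 − 24.556 = 40.6613, limited to 3 d.p. → 5 s.f.
Carrying full precision, 5.78 × 40.6613 = 235.022314; keep min(3, 5) = 3 s.f.
Rounded to 3 significant figures: 235 m².

235 m²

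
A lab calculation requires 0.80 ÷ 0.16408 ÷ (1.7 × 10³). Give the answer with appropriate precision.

0.80 ÷ 0.16408 ÷ (1.7 × 10³) = 0.00286804141452…
Multiplication/division keeps the fewest significant figures: 0.80 → 2 s.f., 0.16408 → 5 s.f., 1.7 × 10³ → 2 s.f.; limit is 2.
Rounded to 2 significant figures: 0.0029.

0.0029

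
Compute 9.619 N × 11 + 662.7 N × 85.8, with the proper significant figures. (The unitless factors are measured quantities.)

9.619 × 11 = 105.809 → 1.1 × 10² N (2 s.f., last digit at the 10^1 place).
662.7 × 85.8 = 56859.66 → 5.69 × 10⁴ N (3 s.f., last digit at the 10^2 place).
Sum: 56965.469 N; keep the coarser place, 10^2.
Result: 5.70 × 10⁴ N.

5.70 × 10⁴ N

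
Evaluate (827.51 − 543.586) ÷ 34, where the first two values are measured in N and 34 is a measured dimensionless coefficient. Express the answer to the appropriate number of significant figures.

8.4 N

827.51 N − 543.586 N = 283.924 N; the difference is limited to 2 decimal places (5 s.f.).
Carrying full precision, 283.924 ÷ 34 = 8.35070588235… N; 34 has 2 s.f., so the result keeps min(5, 2) = 2 s.f.
Rounded to 2 significant figures: 8.4 N.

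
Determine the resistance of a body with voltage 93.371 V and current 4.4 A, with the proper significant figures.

21 Ω

resistance = 93.371 V ÷ 4.4 A = 21.2206818182… Ω.
93.371 has 5 significant figures; 4.4 has 2.
Division/multiplication keeps the fewest: 2 significant figures.
Rounded: 21 Ω.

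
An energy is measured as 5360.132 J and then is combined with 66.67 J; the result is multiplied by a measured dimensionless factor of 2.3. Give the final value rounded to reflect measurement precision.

1.2 × 10⁴ J

5360.132 J + 66.67 J = 5426.802 J; the sum is limited to 2 decimal places (6 s.f.).
Carrying full precision, 5426.802 × 2.3 = 12481.6446 J; 2.3 has 2 s.f., so the result keeps min(6, 2) = 2 s.f.
Rounded to 2 significant figures: 1.2 × 10⁴ J.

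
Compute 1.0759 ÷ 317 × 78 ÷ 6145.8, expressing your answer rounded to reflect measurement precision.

4.3 × 10^-5

1.0759 ÷ 317 × 78 ÷ 6145.8 = 0.0000430753509899…
Multiplication/division keeps the fewest significant figures: 1.0759 → 5 s.f., 317 → 3 s.f., 78 → 2 s.f., 6145.8 → 5 s.f.; limit is 2.
Rounded to 2 significant figures: 4.3 × 10^-5.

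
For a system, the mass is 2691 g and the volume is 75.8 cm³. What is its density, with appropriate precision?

35.5 g/cm³

density = 2691 g ÷ 75.8 cm³ = 35.5013192612… g/cm³.
2691 has 4 significant figures; 75.8 has 3.
Division/multiplication keeps the fewest: 3 significant figures.
Rounded: 35.5 g/cm³.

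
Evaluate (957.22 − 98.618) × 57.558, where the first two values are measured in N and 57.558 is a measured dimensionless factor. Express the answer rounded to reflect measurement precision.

957.22 N − 98.618 N = 858.602 N; the difference is limited to 2 decimal places (5 s.f.).
Carrying full precision, 858.602 × 57.558 = 49419.413916 N; 57.558 has 5 s.f., so the result keeps min(5, 5) = 5 s.f.
Rounded to 5 significant figures: 49419 N.

49419 N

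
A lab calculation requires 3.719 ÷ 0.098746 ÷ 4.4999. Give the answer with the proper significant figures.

3.719 ÷ 0.098746 ÷ 4.4999 = 8.36958266952…
Multiplication/division keeps the fewest significant figures: 3.719 → 4 s.f., 0.098746 → 5 s.f., 4.4999 → 5 s.f.; limit is 4.
Rounded to 4 significant figures: 8.370.

8.370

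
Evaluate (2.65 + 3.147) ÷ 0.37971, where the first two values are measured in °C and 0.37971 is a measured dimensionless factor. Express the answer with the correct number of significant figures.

2.65 °C + 3.147 °C = 5.797 °C; the sum is limited to 2 decimal places (3 s.f.).
Carrying full precision, 5.797 ÷ 0.37971 = 15.266914224… °C; 0.37971 has 5 s.f., so the result keeps min(3, 5) = 3 s.f.
Rounded to 3 significant figures: 15.3 °C.

15.3 °C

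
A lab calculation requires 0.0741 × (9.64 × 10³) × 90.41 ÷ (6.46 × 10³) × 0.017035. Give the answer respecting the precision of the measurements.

0.170

0.0741 × (9.64 × 10³) × 90.41 ÷ (6.46 × 10³) × 0.017035 = 0.170302620655…
Multiplication/division keeps the fewest significant figures: 0.0741 → 3 s.f., 9.64 × 10³ → 3 s.f., 90.41 → 4 s.f., 6.46 × 10³ → 3 s.f., 0.017035 → 5 s.f.; limit is 3.
Rounded to 3 significant figures: 0.170.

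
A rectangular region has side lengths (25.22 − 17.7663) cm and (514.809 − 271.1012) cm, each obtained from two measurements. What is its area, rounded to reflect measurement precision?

25.22 − 17.7663 = 7.4537, limited to 2 d.p. → 3 s.f.; 514.809 − 271.1012 = 243.7078, limited to 3 d.p. → 6 s.f.
Carrying full precision, 7.4537 × 243.7078 = 1816.52482886; keep min(3, 6) = 3 s.f.
Rounded to 3 significant figures: 1.82 × 10^3 cm².

1.82 × 10^3 cm²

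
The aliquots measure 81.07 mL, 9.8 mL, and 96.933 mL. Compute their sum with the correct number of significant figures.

187.8 mL

81.07 mL + 9.8 mL + 96.933 mL = 187.803 mL.
Addition/subtraction keeps the fewest decimal places: 81.07 → 2 decimal places, 9.8 → 1 decimal place, 96.933 → 3 decimal places; limit is 1.
Rounded to 1 decimal place: 187.8 mL.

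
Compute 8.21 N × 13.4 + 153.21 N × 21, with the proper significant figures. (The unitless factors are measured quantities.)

8.21 × 13.4 = 110.014 → 1.10 × 10² N (3 s.f., last digit at the 10^0 place).
153.21 × 21 = 3217.41 → 3.2 × 10³ N (2 s.f., last digit at the 10^2 place).
Sum: 3327.424 N; keep the coarser place, 10^2.
Result: 3.3 × 10³ N.

3.3 × 10³ N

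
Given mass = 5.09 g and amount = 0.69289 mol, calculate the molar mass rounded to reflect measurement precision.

molar mass = 5.09 g ÷ 0.69289 mol = 7.34604338351… g/mol.
5.09 has 3 significant figures; 0.69289 has 5.
Division/multiplication keeps the fewest: 3 significant figures.
Rounded: 7.35 g/mol.

7.35 g/mol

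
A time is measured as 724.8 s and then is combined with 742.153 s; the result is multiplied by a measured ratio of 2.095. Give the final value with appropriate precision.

724.8 s + 742.153 s = 1466.953 s; the sum is limited to 1 decimal place (5 s.f.).
Carrying full precision, 1466.953 × 2.095 = 3073.266535 s; 2.095 has 4 s.f., so the result keeps min(5, 4) = 4 s.f.
Rounded to 4 significant figures: 3073 s.

3073 s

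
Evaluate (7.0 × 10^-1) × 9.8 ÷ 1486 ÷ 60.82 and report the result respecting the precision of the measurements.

7.6 × 10^-5

(7.0 × 10^-1) × 9.8 ÷ 1486 ÷ 60.82 = 0.0000759029911089…
Multiplication/division keeps the fewest significant figures: 7.0 × 10^-1 → 2 s.f., 9.8 → 2 s.f., 1486 → 4 s.f., 60.82 → 4 s.f.; limit is 2.
Rounded to 2 significant figures: 7.6 × 10^-5.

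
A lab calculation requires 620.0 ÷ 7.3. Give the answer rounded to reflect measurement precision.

85

620.0 ÷ 7.3 = 84.9315068493…
Multiplication/division keeps the fewest significant figures: 620.0 → 4 s.f., 7.3 → 2 s.f.; limit is 2.
Rounded to 2 significant figures: 85.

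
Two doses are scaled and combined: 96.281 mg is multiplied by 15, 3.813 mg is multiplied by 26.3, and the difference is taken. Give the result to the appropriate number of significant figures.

96.281 × 15 = 1444.215 → 1.4 × 10^3 mg (2 s.f., last digit at the 10^2 place).
3.813 × 26.3 = 100.2819 → 1.00 × 10^2 mg (3 s.f., last digit at the 10^0 place).
Difference: 1343.9331 mg; keep the coarser place, 10^2.
Result: 1.3 × 10^3 mg.

1.3 × 10^3 mg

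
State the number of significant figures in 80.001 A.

5

80.001: zeros between nonzero digits are significant.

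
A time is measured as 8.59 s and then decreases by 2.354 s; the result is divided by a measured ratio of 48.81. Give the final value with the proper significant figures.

0.128 s

8.59 s − 2.354 s = 6.236 s; the difference is limited to 2 decimal places (3 s.f.).
Carrying full precision, 6.236 ÷ 48.81 = 0.127760704774… s; 48.81 has 4 s.f., so the result keeps min(3, 4) = 3 s.f.
Rounded to 3 significant figures: 0.128 s.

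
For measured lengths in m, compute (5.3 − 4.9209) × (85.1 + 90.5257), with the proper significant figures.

7 × 10¹ m²

5.3 − 4.9209 = 0.3791, limited to 1 d.p. → 1 s.f.; 85.1 + 90.5257 = 175.6257, limited to 1 d.p. → 4 s.f.
Carrying full precision, 0.3791 × 175.6257 = 66.57970287; keep min(1, 4) = 1 s.f.
Rounded to 1 significant figure: 7 × 10¹ m².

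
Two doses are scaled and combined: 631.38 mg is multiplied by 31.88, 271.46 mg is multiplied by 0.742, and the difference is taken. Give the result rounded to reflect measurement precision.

1.993 × 10^4 mg

631.38 × 31.88 = 20128.3944 → 2.013 × 10^4 mg (4 s.f., last digit at the 10^1 place).
271.46 × 0.742 = 201.42332 → 201 mg (3 s.f., last digit at the 10^0 place).
Difference: 19926.97108 mg; keep the coarser place, 10^1.
Result: 1.993 × 10^4 mg.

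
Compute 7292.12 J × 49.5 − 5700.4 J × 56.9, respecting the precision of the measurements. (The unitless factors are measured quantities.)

3.7 × 10^4 J

7292.12 × 49.5 = 360959.94 → 3.61 × 10^5 J (3 s.f., last digit at the 10^3 place).
5700.4 × 56.9 = 324352.76 → 3.24 × 10^5 J (3 s.f., last digit at the 10^3 place).
Difference: 36607.18 J; keep the coarser place, 10^3.
Result: 3.7 × 10^4 J.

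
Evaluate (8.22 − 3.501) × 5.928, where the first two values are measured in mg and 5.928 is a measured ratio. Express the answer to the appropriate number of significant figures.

28.0 mg

8.22 mg − 3.501 mg = 4.719 mg; the difference is limited to 2 decimal places (3 s.f.).
Carrying full precision, 4.719 × 5.928 = 27.974232 mg; 5.928 has 4 s.f., so the result keeps min(3, 4) = 3 s.f.
Rounded to 3 significant figures: 28.0 mg.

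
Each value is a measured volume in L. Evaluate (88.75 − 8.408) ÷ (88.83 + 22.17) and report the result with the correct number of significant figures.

0.7238

88.75 − 8.408 = 80.342, limited to 2 d.p. → 4 s.f.; 88.83 + 22.17 = 111.00, limited to 2 d.p. → 5 s.f.
Carrying full precision, 80.342 ÷ 111.00 = 0.723801801802…; keep min(4, 5) = 4 s.f.
Rounded to 4 significant figures: 0.7238.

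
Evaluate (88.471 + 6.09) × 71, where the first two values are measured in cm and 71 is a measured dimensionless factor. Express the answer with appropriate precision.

6.7 × 10^3 cm

88.471 cm + 6.09 cm = 94.561 cm; the sum is limited to 2 decimal places (4 s.f.).
Carrying full precision, 94.561 × 71 = 6713.831 cm; 71 has 2 s.f., so the result keeps min(4, 2) = 2 s.f.
Rounded to 2 significant figures: 6.7 × 10^3 cm.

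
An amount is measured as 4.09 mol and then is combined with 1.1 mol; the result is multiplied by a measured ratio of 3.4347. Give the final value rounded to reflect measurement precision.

4.09 mol + 1.1 mol = 5.19 mol; the sum is limited to 1 decimal place (2 s.f.).
Carrying full precision, 5.19 × 3.4347 = 17.826093 mol; 3.4347 has 5 s.f., so the result keeps min(2, 5) = 2 s.f.
Rounded to 2 significant figures: 18 mol.

18 mol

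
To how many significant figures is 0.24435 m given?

5

0.24435: leading zeros are not significant.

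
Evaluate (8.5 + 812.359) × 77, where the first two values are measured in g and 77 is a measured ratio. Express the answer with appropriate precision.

6.3 × 10⁴ g

8.5 g + 812.359 g = 820.859 g; the sum is limited to 1 decimal place (4 s.f.).
Carrying full precision, 820.859 × 77 = 63206.143 g; 77 has 2 s.f., so the result keeps min(4, 2) = 2 s.f.
Rounded to 2 significant figures: 6.3 × 10⁴ g.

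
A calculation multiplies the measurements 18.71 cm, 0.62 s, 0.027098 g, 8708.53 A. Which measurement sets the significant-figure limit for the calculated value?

0.62 s

18.71 cm → 4 s.f.; 0.62 s → 2 s.f.; 0.027098 g → 5 s.f.; 8708.53 A → 6 s.f.
The fewest is 2 significant figures, from 0.62 s.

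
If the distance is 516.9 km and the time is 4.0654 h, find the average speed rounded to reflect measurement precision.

average speed = 516.9 km ÷ 4.0654 h = 127.146160279… km/h.
516.9 has 4 significant figures; 4.0654 has 5.
Division/multiplication keeps the fewest: 4 significant figures.
Rounded: 127.1 km/h.

127.1 km/h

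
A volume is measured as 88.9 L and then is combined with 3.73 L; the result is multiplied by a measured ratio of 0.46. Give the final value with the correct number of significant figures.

43 L

88.9 L + 3.73 L = 92.63 L; the sum is limited to 1 decimal place (3 s.f.).
Carrying full precision, 92.63 × 0.46 = 42.6098 L; 0.46 has 2 s.f., so the result keeps min(3, 2) = 2 s.f.
Rounded to 2 significant figures: 43 L.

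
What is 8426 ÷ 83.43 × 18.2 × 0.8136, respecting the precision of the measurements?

1.50 × 10³

8426 ÷ 83.43 × 18.2 × 0.8136 = 1495.48320173…
Multiplication/division keeps the fewest significant figures: 8426 → 4 s.f., 83.43 → 4 s.f., 18.2 → 3 s.f., 0.8136 → 4 s.f.; limit is 3.
Rounded to 3 significant figures: 1.50 × 10³.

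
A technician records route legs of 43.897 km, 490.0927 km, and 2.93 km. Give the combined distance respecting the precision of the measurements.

43.897 km + 490.0927 km + 2.93 km = 536.9197 km.
Addition/subtraction keeps the fewest decimal places: 43.897 → 3 decimal places, 490.0927 → 4 decimal places, 2.93 → 2 decimal places; limit is 2.
Rounded to 2 decimal places: 536.92 km.

536.92 km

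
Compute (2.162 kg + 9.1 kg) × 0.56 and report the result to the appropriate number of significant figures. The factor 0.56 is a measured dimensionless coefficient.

6.3 kg

2.162 kg + 9.1 kg = 11.262 kg; the sum is limited to 1 decimal place (3 s.f.).
Carrying full precision, 11.262 × 0.56 = 6.30672 kg; 0.56 has 2 s.f., so the result keeps min(3, 2) = 2 s.f.
Rounded to 2 significant figures: 6.3 kg.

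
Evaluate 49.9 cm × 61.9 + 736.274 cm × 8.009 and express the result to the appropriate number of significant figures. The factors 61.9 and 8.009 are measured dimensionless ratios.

8.99 × 10^3 cm

49.9 × 61.9 = 3088.81 → 3.09 × 10^3 cm (3 s.f., last digit at the 10^1 place).
736.274 × 8.009 = 5896.818466 → 5897 cm (4 s.f., last digit at the 10^0 place).
Sum: 8985.628466 cm; keep the coarser place, 10^1.
Result: 8.99 × 10^3 cm.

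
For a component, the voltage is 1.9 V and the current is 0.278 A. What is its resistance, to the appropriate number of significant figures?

resistance = 1.9 V ÷ 0.278 A = 6.8345323741… Ω.
1.9 has 2 significant figures; 0.278 has 3.
Division/multiplication keeps the fewest: 2 significant figures.
Rounded: 6.8 Ω.

6.8 Ω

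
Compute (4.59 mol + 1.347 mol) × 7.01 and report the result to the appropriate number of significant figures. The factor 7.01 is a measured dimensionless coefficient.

4.59 mol + 1.347 mol = 5.937 mol; the sum is limited to 2 decimal places (3 s.f.).
Carrying full precision, 5.937 × 7.01 = 41.61837 mol; 7.01 has 3 s.f., so the result keeps min(3, 3) = 3 s.f.
Rounded to 3 significant figures: 41.6 mol.

41.6 mol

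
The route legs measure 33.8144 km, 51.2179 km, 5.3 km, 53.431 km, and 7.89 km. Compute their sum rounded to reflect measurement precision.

151.7 km

33.8144 km + 51.2179 km + 5.3 km + 53.431 km + 7.89 km = 151.6533 km.
Addition/subtraction keeps the fewest decimal places: 33.8144 → 4 decimal places, 51.2179 → 4 decimal places, 5.3 → 1 decimal place, 53.431 → 3 decimal places, 7.89 → 2 decimal places; limit is 1.
Rounded to 1 decimal place: 151.7 km.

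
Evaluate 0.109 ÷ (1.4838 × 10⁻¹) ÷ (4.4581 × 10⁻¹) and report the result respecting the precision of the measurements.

0.109 ÷ (1.4838 × 10⁻¹) ÷ (4.4581 × 10⁻¹) = 1.64778796001…
Multiplication/division keeps the fewest significant figures: 0.109 → 3 s.f., 1.4838 × 10⁻¹ → 5 s.f., 4.4581 × 10⁻¹ → 5 s.f.; limit is 3.
Rounded to 3 significant figures: 1.65.

1.65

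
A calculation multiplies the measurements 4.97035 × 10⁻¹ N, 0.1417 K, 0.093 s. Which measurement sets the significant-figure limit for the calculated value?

0.093 s

4.97035 × 10⁻¹ N → 6 s.f.; 0.1417 K → 4 s.f.; 0.093 s → 2 s.f.
The fewest is 2 significant figures, from 0.093 s.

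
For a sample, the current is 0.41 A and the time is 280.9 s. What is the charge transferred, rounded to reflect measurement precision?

1.2 × 10² C

charge transferred = 0.41 A × 280.9 s = 115.169 C.
0.41 has 2 significant figures; 280.9 has 4.
Division/multiplication keeps the fewest: 2 significant figures.
Rounded: 1.2 × 10² C.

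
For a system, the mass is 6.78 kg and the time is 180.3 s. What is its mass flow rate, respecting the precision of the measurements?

mass flow rate = 6.78 kg ÷ 180.3 s = 0.0376039933444… kg/s.
6.78 has 3 significant figures; 180.3 has 4.
Division/multiplication keeps the fewest: 3 significant figures.
Rounded: 0.0376 kg/s.

0.0376 kg/s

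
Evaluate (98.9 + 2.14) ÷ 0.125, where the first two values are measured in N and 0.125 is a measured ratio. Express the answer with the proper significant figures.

98.9 N + 2.14 N = 101.04 N; the sum is limited to 1 decimal place (4 s.f.).
Carrying full precision, 101.04 ÷ 0.125 = 808.32 N; 0.125 has 3 s.f., so the result keeps min(4, 3) = 3 s.f.
Rounded to 3 significant figures: 808 N.

808 N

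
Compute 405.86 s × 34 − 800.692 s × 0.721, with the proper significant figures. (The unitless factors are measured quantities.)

405.86 × 34 = 13799.24 → 1.4 × 10⁴ s (2 s.f., last digit at the 10^3 place).
800.692 × 0.721 = 577.298932 → 577 s (3 s.f., last digit at the 10^0 place).
Difference: 13221.941068 s; keep the coarser place, 10^3.
Result: 1.3 × 10⁴ s.

1.3 × 10⁴ s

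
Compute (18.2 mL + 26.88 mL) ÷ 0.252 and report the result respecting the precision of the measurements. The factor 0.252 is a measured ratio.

18.2 mL + 26.88 mL = 45.08 mL; the sum is limited to 1 decimal place (3 s.f.).
Carrying full precision, 45.08 ÷ 0.252 = 178.888888889… mL; 0.252 has 3 s.f., so the result keeps min(3, 3) = 3 s.f.
Rounded to 3 significant figures: 179 mL.

179 mL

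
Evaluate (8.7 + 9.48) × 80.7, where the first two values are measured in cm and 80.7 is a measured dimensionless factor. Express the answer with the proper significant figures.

8.7 cm + 9.48 cm = 18.18 cm; the sum is limited to 1 decimal place (3 s.f.).
Carrying full precision, 18.18 × 80.7 = 1467.126 cm; 80.7 has 3 s.f., so the result keeps min(3, 3) = 3 s.f.
Rounded to 3 significant figures: 1.47 × 10³ cm.

1.47 × 10³ cm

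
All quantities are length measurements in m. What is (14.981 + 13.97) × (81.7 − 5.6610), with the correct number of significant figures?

2.20 × 10³ m²

14.981 + 13.97 = 28.951, limited to 2 d.p. → 4 s.f.; 81.7 − 5.6610 = 76.0390, limited to 1 d.p. → 3 s.f.
Carrying full precision, 28.951 × 76.0390 = 2201.405089; keep min(4, 3) = 3 s.f.
Rounded to 3 significant figures: 2.20 × 10³ m².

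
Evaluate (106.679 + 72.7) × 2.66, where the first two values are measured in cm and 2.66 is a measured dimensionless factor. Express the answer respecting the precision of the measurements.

106.679 cm + 72.7 cm = 179.379 cm; the sum is limited to 1 decimal place (4 s.f.).
Carrying full precision, 179.379 × 2.66 = 477.14814 cm; 2.66 has 3 s.f., so the result keeps min(4, 3) = 3 s.f.
Rounded to 3 significant figures: 477 cm.

477 cm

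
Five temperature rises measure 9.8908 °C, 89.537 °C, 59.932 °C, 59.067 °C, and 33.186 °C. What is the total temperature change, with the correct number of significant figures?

9.8908 °C + 89.537 °C + 59.932 °C + 59.067 °C + 33.186 °C = 251.6128 °C.
Addition/subtraction keeps the fewest decimal places: 9.8908 → 4 decimal places, 89.537 → 3 decimal places, 59.932 → 3 decimal places, 59.067 → 3 decimal places, 33.186 → 3 decimal places; limit is 3.
Rounded to 3 decimal places: 2.51613 × 10^2 °C.

2.51613 × 10^2 °C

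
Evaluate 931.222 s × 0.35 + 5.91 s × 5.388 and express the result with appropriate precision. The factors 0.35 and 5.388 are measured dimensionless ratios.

3.6 × 10^2 s

931.222 × 0.35 = 325.9277 → 3.3 × 10^2 s (2 s.f., last digit at the 10^1 place).
5.91 × 5.388 = 31.84308 → 31.8 s (3 s.f., last digit at the 10^-1 place).
Sum: 357.77078 s; keep the coarser place, 10^1.
Result: 3.6 × 10^2 s.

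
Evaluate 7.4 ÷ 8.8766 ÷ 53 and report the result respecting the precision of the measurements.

7.4 ÷ 8.8766 ÷ 53 = 0.0157292929173…
Multiplication/division keeps the fewest significant figures: 7.4 → 2 s.f., 8.8766 → 5 s.f., 53 → 2 s.f.; limit is 2.
Rounded to 2 significant figures: 0.016.

0.016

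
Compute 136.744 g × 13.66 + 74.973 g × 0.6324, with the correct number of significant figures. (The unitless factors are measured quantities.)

1915 g

136.744 × 13.66 = 1867.92304 → 1.868 × 10^3 g (4 s.f., last digit at the 10^0 place).
74.973 × 0.6324 = 47.4129252 → 47.41 g (4 s.f., last digit at the 10^-2 place).
Sum: 1915.3359652 g; keep the coarser place, 10^0.
Result: 1915 g.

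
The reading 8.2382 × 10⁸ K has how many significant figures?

5

8.2382 × 10⁸: in scientific notation every digit of the coefficient is significant.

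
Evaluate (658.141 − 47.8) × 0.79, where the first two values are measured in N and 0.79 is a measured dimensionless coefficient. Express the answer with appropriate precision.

658.141 N − 47.8 N = 610.341 N; the difference is limited to 1 decimal place (4 s.f.).
Carrying full precision, 610.341 × 0.79 = 482.16939 N; 0.79 has 2 s.f., so the result keeps min(4, 2) = 2 s.f.
Rounded to 2 significant figures: 4.8 × 10² N.

4.8 × 10² N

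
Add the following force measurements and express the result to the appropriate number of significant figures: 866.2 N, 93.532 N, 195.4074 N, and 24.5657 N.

866.2 N + 93.532 N + 195.4074 N + 24.5657 N = 1179.7051 N.
Addition/subtraction keeps the fewest decimal places: 866.2 → 1 decimal place, 93.532 → 3 decimal places, 195.4074 → 4 decimal places, 24.5657 → 4 decimal places; limit is 1.
Rounded to 1 decimal place: 1.1797 × 10³ N.

1.1797 × 10³ N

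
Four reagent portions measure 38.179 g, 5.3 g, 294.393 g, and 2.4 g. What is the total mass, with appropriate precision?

38.179 g + 5.3 g + 294.393 g + 2.4 g = 340.272 g.
Addition/subtraction keeps the fewest decimal places: 38.179 → 3 decimal places, 5.3 → 1 decimal place, 294.393 → 3 decimal places, 2.4 → 1 decimal place; limit is 1.
Rounded to 1 decimal place: 340.3 g.

340.3 g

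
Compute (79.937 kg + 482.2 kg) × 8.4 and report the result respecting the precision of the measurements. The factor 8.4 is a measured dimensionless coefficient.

4.7 × 10³ kg

79.937 kg + 482.2 kg = 562.137 kg; the sum is limited to 1 decimal place (4 s.f.).
Carrying full precision, 562.137 × 8.4 = 4721.9508 kg; 8.4 has 2 s.f., so the result keeps min(4, 2) = 2 s.f.
Rounded to 2 significant figures: 4.7 × 10³ kg.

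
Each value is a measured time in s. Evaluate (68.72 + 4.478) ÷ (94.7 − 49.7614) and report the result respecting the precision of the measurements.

68.72 + 4.478 = 73.198, limited to 2 d.p. → 4 s.f.; 94.7 − 49.7614 = 44.9386, limited to 1 d.p. → 3 s.f.
Carrying full precision, 73.198 ÷ 44.9386 = 1.62884469031…; keep min(4, 3) = 3 s.f.
Rounded to 3 significant figures: 1.63.

1.63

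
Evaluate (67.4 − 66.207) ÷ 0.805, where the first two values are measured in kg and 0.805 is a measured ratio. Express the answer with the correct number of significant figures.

1.5 kg

67.4 kg − 66.207 kg = 1.193 kg; the difference is limited to 1 decimal place (2 s.f.).
Carrying full precision, 1.193 ÷ 0.805 = 1.48198757764… kg; 0.805 has 3 s.f., so the result keeps min(2, 3) = 2 s.f.
Rounded to 2 significant figures: 1.5 kg.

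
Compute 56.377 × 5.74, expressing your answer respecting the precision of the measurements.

324

56.377 × 5.74 = 323.60398
Multiplication/division keeps the fewest significant figures: 56.377 → 5 s.f., 5.74 → 3 s.f.; limit is 3.
Rounded to 3 significant figures: 324.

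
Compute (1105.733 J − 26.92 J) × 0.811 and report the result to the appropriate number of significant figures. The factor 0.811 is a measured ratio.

8.75 × 10^2 J

1105.733 J − 26.92 J = 1078.813 J; the difference is limited to 2 decimal places (6 s.f.).
Carrying full precision, 1078.813 × 0.811 = 874.917343 J; 0.811 has 3 s.f., so the result keeps min(6, 3) = 3 s.f.
Rounded to 3 significant figures: 8.75 × 10^2 J.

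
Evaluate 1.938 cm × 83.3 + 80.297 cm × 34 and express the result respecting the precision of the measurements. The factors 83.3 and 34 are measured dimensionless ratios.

2.9 × 10^3 cm

1.938 × 83.3 = 161.4354 → 1.61 × 10^2 cm (3 s.f., last digit at the 10^0 place).
80.297 × 34 = 2730.098 → 2.7 × 10^3 cm (2 s.f., last digit at the 10^2 place).
Sum: 2891.5334 cm; keep the coarser place, 10^2.
Result: 2.9 × 10^3 cm.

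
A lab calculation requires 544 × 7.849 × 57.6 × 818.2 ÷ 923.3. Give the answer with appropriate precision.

544 × 7.849 × 57.6 × 818.2 ÷ 923.3 = 217947.73088…
Multiplication/division keeps the fewest significant figures: 544 → 3 s.f., 7.849 → 4 s.f., 57.6 → 3 s.f., 818.2 → 4 s.f., 923.3 → 4 s.f.; limit is 3.
Rounded to 3 significant figures: 2.18 × 10⁵.

2.18 × 10⁵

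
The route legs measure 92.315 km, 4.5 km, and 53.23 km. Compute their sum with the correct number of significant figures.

150.0 km

92.315 km + 4.5 km + 53.23 km = 150.045 km.
Addition/subtraction keeps the fewest decimal places: 92.315 → 3 decimal places, 4.5 → 1 decimal place, 53.23 → 2 decimal places; limit is 1.
Rounded to 1 decimal place: 150.0 km.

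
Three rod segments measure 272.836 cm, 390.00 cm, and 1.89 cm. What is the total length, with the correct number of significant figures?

664.73 cm

272.836 cm + 390.00 cm + 1.89 cm = 664.726 cm.
Addition/subtraction keeps the fewest decimal places: 272.836 → 3 decimal places, 390.00 → 2 decimal places, 1.89 → 2 decimal places; limit is 2.
Rounded to 2 decimal places: 664.73 cm.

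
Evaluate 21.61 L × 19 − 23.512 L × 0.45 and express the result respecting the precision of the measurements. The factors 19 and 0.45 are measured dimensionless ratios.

4.0 × 10² L

21.61 × 19 = 410.59 → 4.1 × 10² L (2 s.f., last digit at the 10^1 place).
23.512 × 0.45 = 10.5804 → 11 L (2 s.f., last digit at the 10^0 place).
Difference: 400.0096 L; keep the coarser place, 10^1.
Result: 4.0 × 10² L.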